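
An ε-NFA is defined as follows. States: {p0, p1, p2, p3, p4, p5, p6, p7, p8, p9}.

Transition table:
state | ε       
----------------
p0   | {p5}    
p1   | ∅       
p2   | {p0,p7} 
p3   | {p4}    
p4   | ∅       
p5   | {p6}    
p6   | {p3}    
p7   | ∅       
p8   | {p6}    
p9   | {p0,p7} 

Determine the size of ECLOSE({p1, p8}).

5

Start with {p1, p8}.
From p8 via ε: add p6.
From p6 via ε: add p3.
From p3 via ε: add p4.
ε-closure = {p1, p3, p4, p6, p8}, which has 5 states.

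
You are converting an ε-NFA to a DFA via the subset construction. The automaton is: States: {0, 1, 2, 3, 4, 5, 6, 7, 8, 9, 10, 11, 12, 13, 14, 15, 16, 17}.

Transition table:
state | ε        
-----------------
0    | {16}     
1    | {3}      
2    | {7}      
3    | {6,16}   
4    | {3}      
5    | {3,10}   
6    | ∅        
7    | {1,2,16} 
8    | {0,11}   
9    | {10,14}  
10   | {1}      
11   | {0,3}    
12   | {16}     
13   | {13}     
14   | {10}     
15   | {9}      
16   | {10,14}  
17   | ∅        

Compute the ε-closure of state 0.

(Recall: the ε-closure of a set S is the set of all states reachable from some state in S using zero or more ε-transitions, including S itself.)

Start with {0}.
From 0 via ε: add 16.
From 16 via ε: add 10, 14.
From 10 via ε: add 1.
From 1 via ε: add 3.
From 3 via ε: add 6.
No new states can be added; the closed set is {0, 1, 3, 6, 10, 14, 16}.

{0, 1, 3, 6, 10, 14, 16}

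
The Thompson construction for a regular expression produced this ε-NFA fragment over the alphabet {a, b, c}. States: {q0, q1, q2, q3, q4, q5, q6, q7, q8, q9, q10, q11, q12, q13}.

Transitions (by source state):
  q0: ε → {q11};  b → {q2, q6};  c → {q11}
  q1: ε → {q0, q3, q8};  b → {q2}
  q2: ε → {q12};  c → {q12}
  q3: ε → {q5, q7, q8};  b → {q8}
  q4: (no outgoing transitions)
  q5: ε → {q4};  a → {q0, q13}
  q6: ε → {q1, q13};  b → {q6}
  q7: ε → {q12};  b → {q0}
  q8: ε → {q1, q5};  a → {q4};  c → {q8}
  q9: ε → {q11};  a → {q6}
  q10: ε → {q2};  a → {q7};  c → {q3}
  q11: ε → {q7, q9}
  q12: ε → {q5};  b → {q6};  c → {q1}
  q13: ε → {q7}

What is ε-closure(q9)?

Start with {q9}.
From q9 via ε: add q11.
From q11 via ε: add q7.
From q7 via ε: add q12.
From q12 via ε: add q5.
From q5 via ε: add q4.
No new states can be added; the closed set is {q4, q5, q7, q9, q11, q12}.

{q4, q5, q7, q9, q11, q12}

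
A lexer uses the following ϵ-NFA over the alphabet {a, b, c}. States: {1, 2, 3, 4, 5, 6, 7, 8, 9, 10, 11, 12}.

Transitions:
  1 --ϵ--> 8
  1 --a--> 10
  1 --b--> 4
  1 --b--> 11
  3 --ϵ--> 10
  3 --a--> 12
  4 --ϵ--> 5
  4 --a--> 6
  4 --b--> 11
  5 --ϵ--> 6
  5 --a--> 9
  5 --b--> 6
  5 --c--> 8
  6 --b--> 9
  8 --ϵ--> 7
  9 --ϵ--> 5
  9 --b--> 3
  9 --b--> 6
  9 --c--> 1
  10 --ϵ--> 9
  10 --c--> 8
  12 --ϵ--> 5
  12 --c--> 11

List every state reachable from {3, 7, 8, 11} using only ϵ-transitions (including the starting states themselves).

Start with {3, 7, 8, 11}.
From 3 via ϵ: add 10.
From 10 via ϵ: add 9.
From 9 via ϵ: add 5.
From 5 via ϵ: add 6.
No new states can be added; the closed set is {3, 5, 6, 7, 8, 9, 10, 11}.

{3, 5, 6, 7, 8, 9, 10, 11}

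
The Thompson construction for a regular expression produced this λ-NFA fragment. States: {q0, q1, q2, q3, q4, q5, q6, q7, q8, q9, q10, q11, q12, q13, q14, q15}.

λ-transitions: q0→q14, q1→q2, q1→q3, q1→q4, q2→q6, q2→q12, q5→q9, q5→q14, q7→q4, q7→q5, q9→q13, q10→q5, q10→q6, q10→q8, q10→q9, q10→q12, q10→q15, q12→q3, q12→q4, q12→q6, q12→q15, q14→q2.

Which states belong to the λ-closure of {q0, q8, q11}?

{q0, q2, q3, q4, q6, q8, q11, q12, q14, q15}

Start with {q0, q8, q11}.
From q0 via λ: add q14.
From q14 via λ: add q2.
From q2 via λ: add q6, q12.
From q12 via λ: add q3, q4, q15.
No new states can be added; the closed set is {q0, q2, q3, q4, q6, q8, q11, q12, q14, q15}.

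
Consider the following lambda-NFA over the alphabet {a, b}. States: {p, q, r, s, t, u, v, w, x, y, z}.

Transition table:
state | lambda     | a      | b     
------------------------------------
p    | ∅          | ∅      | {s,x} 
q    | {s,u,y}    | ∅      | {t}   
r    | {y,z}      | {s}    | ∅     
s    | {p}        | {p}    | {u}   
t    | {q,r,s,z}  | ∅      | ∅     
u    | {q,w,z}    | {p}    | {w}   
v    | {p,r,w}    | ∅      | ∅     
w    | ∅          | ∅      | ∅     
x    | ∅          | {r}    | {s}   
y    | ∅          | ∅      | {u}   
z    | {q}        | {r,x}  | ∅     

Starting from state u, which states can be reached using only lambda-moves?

Start with {u}.
From u via lambda: add q, w, z.
From q via lambda: add s, y.
From s via lambda: add p.
No new states can be added; the closed set is {p, q, s, u, w, y, z}.

{p, q, s, u, w, y, z}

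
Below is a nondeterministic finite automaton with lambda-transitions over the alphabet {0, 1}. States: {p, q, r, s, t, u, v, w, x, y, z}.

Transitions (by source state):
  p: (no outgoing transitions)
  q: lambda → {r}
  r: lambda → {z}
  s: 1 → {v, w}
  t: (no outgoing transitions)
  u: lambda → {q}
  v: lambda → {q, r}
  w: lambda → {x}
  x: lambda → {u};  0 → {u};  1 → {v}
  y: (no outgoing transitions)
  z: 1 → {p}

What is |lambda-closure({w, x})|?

6

Start with {w, x}.
From x via lambda: add u.
From u via lambda: add q.
From q via lambda: add r.
From r via lambda: add z.
lambda-closure = {q, r, u, w, x, z}, which has 6 states.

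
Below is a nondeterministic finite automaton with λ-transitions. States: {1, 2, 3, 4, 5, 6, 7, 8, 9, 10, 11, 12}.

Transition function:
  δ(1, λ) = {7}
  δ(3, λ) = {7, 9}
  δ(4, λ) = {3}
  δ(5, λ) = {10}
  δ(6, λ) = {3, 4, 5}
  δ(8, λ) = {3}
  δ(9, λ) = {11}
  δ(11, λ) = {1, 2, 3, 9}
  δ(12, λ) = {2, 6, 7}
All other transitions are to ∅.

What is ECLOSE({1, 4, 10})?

Start with {1, 4, 10}.
From 1 via λ: add 7.
From 4 via λ: add 3.
From 3 via λ: add 9.
From 9 via λ: add 11.
From 11 via λ: add 2.
No new states can be added; the closed set is {1, 2, 3, 4, 7, 9, 10, 11}.

{1, 2, 3, 4, 7, 9, 10, 11}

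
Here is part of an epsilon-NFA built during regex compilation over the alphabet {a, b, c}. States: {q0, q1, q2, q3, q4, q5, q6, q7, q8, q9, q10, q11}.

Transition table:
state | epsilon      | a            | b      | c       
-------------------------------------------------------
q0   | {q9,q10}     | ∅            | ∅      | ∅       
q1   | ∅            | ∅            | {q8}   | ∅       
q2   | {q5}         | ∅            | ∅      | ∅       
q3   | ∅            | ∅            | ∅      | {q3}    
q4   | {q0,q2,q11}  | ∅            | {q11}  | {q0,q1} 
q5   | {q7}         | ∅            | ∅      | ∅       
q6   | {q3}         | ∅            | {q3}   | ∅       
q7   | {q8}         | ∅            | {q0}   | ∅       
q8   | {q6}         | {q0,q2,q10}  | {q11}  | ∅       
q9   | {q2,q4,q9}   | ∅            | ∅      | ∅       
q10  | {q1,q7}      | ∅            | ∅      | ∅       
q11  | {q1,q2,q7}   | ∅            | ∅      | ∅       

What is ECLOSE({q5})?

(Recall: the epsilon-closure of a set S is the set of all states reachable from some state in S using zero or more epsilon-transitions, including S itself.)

Start with {q5}.
From q5 via epsilon: add q7.
From q7 via epsilon: add q8.
From q8 via epsilon: add q6.
From q6 via epsilon: add q3.
No new states can be added; the closed set is {q3, q5, q6, q7, q8}.

{q3, q5, q6, q7, q8}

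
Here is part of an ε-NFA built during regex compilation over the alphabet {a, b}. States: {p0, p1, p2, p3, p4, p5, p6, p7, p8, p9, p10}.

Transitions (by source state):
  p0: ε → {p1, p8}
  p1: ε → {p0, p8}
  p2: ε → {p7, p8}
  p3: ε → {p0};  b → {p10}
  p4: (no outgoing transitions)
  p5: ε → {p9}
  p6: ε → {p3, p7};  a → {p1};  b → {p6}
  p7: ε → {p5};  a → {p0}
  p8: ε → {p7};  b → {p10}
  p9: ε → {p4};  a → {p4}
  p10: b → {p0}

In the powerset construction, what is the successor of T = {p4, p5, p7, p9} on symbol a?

p7 on a → {p0}.
p9 on a → {p4}.
No a-transition from p4, p5.
Union after reading a: {p0, p4}.
Now take the ε-closure:
From p0 via ε: add p1, p8.
From p8 via ε: add p7.
From p7 via ε: add p5.
From p5 via ε: add p9.
No new states can be added; the closed set is {p0, p1, p4, p5, p7, p8, p9}.

{p0, p1, p4, p5, p7, p8, p9}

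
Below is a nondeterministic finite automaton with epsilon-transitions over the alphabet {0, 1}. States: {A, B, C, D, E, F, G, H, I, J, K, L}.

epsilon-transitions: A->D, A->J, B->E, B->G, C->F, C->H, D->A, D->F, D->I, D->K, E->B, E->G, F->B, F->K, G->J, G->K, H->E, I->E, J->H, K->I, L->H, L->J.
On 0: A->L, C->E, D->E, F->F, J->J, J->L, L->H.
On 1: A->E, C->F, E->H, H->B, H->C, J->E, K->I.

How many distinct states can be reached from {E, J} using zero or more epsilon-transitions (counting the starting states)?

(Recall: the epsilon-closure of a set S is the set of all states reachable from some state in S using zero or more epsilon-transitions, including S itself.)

7

Start with {E, J}.
From E via epsilon: add B, G.
From J via epsilon: add H.
From G via epsilon: add K.
From K via epsilon: add I.
epsilon-closure = {B, E, G, H, I, J, K}, which has 7 states.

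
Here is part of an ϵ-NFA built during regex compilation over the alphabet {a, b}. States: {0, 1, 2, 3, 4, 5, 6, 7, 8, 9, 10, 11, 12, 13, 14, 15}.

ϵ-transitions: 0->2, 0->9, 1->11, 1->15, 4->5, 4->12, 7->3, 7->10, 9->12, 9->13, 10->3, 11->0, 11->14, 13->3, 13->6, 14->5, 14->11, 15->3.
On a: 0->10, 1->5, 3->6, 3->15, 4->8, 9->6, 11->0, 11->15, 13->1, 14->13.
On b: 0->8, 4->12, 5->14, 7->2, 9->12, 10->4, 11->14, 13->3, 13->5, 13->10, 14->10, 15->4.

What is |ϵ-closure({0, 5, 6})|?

Start with {0, 5, 6}.
From 0 via ϵ: add 2, 9.
From 9 via ϵ: add 12, 13.
From 13 via ϵ: add 3.
ϵ-closure = {0, 2, 3, 5, 6, 9, 12, 13}, which has 8 states.

8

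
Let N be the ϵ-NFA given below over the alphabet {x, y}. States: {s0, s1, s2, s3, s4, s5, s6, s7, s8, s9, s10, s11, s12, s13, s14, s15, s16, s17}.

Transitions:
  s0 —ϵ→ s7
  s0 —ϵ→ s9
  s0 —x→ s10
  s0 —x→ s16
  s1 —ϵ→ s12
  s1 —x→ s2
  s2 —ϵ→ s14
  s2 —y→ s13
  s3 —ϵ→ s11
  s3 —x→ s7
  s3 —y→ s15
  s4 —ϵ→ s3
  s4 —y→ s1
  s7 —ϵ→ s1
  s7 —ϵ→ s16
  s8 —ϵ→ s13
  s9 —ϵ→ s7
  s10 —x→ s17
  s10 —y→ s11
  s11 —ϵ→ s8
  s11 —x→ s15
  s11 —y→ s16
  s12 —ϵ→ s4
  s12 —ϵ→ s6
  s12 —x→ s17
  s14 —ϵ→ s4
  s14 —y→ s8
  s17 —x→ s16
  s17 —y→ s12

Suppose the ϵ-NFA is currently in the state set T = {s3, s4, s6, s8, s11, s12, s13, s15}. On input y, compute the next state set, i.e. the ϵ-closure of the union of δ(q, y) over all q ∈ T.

s3 on y → {s15}.
s4 on y → {s1}.
s11 on y → {s16}.
No y-transition from s6, s8, s12, s13, s15.
Union after reading y: {s1, s15, s16}.
Now take the ϵ-closure:
From s1 via ϵ: add s12.
From s12 via ϵ: add s4, s6.
From s4 via ϵ: add s3.
From s3 via ϵ: add s11.
From s11 via ϵ: add s8.
From s8 via ϵ: add s13.
No new states can be added; the closed set is {s1, s3, s4, s6, s8, s11, s12, s13, s15, s16}.

{s1, s3, s4, s6, s8, s11, s12, s13, s15, s16}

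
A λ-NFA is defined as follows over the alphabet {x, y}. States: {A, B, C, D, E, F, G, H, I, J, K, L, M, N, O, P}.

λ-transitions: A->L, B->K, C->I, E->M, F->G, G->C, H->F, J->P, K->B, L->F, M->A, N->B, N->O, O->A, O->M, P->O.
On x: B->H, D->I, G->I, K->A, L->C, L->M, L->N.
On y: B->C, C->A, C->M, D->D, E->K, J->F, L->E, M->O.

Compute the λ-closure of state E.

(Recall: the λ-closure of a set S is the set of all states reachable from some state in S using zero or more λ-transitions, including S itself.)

Start with {E}.
From E via λ: add M.
From M via λ: add A.
From A via λ: add L.
From L via λ: add F.
From F via λ: add G.
From G via λ: add C.
From C via λ: add I.
No new states can be added; the closed set is {A, C, E, F, G, I, L, M}.

{A, C, E, F, G, I, L, M}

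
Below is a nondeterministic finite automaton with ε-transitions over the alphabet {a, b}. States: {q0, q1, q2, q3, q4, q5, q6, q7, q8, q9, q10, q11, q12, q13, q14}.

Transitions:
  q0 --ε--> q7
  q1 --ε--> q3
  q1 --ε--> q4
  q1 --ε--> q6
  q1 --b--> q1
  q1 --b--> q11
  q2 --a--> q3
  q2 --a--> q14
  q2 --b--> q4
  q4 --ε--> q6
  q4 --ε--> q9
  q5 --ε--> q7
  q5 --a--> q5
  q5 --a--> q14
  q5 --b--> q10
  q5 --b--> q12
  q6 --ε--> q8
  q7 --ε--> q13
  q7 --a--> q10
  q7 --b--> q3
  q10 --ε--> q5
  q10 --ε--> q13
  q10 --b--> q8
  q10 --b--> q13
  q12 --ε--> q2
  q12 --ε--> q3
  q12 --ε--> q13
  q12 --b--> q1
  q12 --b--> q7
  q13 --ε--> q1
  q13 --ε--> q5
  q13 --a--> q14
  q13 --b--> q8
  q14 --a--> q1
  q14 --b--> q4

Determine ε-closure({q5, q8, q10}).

{q1, q3, q4, q5, q6, q7, q8, q9, q10, q13}

Start with {q5, q8, q10}.
From q5 via ε: add q7.
From q10 via ε: add q13.
From q13 via ε: add q1.
From q1 via ε: add q3, q4, q6.
From q4 via ε: add q9.
No new states can be added; the closed set is {q1, q3, q4, q5, q6, q7, q8, q9, q10, q13}.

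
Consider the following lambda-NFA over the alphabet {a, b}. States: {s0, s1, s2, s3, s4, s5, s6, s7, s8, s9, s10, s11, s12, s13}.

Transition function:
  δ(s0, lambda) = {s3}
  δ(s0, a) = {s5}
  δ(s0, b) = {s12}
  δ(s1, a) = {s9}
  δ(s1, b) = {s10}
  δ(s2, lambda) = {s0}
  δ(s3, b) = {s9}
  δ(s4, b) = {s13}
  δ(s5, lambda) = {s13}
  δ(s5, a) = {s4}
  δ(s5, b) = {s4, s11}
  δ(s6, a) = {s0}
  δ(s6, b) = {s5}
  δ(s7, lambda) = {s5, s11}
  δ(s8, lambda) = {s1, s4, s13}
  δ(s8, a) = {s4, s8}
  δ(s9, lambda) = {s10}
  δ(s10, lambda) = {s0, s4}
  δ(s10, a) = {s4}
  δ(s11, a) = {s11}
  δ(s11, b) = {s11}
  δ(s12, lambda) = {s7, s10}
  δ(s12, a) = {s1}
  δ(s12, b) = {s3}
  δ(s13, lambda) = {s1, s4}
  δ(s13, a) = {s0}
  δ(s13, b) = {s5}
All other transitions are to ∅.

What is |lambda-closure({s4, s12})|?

Start with {s4, s12}.
From s12 via lambda: add s7, s10.
From s7 via lambda: add s5, s11.
From s10 via lambda: add s0.
From s0 via lambda: add s3.
From s5 via lambda: add s13.
From s13 via lambda: add s1.
lambda-closure = {s0, s1, s3, s4, s5, s7, s10, s11, s12, s13}, which has 10 states.

10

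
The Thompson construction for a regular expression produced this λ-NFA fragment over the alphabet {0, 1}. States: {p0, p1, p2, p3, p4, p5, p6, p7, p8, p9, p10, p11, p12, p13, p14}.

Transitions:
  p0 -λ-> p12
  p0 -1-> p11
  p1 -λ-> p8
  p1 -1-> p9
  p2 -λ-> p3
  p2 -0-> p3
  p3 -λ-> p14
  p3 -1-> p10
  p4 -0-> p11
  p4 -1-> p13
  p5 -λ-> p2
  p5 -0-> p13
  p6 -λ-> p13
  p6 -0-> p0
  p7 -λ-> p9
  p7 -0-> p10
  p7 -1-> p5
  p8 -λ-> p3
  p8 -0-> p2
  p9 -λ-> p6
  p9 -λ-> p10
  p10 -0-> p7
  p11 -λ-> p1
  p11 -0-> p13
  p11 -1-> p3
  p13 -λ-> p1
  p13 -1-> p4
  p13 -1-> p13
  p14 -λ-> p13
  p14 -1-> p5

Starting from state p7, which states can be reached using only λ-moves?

Start with {p7}.
From p7 via λ: add p9.
From p9 via λ: add p6, p10.
From p6 via λ: add p13.
From p13 via λ: add p1.
From p1 via λ: add p8.
From p8 via λ: add p3.
From p3 via λ: add p14.
No new states can be added; the closed set is {p1, p3, p6, p7, p8, p9, p10, p13, p14}.

{p1, p3, p6, p7, p8, p9, p10, p13, p14}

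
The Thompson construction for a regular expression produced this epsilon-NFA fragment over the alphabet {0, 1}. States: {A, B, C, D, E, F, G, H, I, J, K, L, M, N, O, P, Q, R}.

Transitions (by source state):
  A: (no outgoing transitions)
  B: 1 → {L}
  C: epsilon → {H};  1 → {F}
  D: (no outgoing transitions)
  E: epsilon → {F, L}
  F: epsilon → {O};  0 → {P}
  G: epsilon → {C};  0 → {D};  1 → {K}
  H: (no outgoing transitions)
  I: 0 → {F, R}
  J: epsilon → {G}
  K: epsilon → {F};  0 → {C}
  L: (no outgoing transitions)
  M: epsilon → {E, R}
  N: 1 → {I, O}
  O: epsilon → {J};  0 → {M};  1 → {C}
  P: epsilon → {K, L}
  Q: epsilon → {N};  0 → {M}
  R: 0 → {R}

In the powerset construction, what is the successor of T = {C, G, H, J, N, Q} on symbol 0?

G on 0 → {D}.
Q on 0 → {M}.
No 0-transition from C, H, J, N.
Union after reading 0: {D, M}.
Now take the epsilon-closure:
From M via epsilon: add E, R.
From E via epsilon: add F, L.
From F via epsilon: add O.
From O via epsilon: add J.
From J via epsilon: add G.
From G via epsilon: add C.
From C via epsilon: add H.
No new states can be added; the closed set is {C, D, E, F, G, H, J, L, M, O, R}.

{C, D, E, F, G, H, J, L, M, O, R}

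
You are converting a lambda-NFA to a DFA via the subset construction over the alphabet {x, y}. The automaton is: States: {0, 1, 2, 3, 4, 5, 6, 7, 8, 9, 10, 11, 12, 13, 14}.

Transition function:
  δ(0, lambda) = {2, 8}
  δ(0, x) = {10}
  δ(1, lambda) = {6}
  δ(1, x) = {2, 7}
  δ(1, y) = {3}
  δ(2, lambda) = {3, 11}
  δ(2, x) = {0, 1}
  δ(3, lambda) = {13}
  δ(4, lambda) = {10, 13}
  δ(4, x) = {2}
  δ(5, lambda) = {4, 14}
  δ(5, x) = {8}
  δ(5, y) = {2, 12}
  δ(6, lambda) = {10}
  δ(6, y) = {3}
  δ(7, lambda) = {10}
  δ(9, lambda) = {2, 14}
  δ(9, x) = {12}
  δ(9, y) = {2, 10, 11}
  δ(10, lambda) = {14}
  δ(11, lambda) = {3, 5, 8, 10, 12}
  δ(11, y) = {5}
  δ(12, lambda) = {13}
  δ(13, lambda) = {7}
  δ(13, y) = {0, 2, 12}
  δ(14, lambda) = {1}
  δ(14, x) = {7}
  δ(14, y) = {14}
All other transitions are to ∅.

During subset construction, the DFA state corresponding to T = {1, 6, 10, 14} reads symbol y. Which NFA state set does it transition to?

{1, 3, 6, 7, 10, 13, 14}

1 on y → {3}.
6 on y → {3}.
14 on y → {14}.
No y-transition from 10.
Union after reading y: {3, 14}.
Now take the lambda-closure:
From 3 via lambda: add 13.
From 14 via lambda: add 1.
From 1 via lambda: add 6.
From 13 via lambda: add 7.
From 6 via lambda: add 10.
No new states can be added; the closed set is {1, 3, 6, 7, 10, 13, 14}.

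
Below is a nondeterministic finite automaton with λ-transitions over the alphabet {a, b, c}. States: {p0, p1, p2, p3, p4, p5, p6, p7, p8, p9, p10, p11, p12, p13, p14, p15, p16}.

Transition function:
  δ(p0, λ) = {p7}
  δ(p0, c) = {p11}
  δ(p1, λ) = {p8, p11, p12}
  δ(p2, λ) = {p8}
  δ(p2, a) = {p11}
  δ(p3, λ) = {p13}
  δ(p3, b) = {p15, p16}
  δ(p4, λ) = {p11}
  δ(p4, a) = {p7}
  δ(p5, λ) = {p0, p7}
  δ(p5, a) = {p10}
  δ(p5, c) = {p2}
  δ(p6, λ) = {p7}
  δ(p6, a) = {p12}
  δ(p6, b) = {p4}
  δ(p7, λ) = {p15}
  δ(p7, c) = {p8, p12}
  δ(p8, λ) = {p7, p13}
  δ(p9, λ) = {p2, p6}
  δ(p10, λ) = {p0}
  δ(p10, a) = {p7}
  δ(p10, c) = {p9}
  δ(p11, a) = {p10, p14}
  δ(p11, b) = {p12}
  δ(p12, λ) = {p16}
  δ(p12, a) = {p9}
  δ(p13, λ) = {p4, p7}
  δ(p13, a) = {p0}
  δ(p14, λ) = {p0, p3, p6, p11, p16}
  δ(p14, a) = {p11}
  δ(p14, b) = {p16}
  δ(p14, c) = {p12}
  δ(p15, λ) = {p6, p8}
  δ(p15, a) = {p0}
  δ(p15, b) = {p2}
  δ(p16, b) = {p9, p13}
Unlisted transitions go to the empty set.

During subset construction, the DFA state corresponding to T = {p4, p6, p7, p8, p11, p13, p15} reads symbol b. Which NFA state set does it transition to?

{p2, p4, p6, p7, p8, p11, p12, p13, p15, p16}

p6 on b → {p4}.
p11 on b → {p12}.
p15 on b → {p2}.
No b-transition from p4, p7, p8, p13.
Union after reading b: {p2, p4, p12}.
Now take the λ-closure:
From p2 via λ: add p8.
From p4 via λ: add p11.
From p12 via λ: add p16.
From p8 via λ: add p7, p13.
From p7 via λ: add p15.
From p15 via λ: add p6.
No new states can be added; the closed set is {p2, p4, p6, p7, p8, p11, p12, p13, p15, p16}.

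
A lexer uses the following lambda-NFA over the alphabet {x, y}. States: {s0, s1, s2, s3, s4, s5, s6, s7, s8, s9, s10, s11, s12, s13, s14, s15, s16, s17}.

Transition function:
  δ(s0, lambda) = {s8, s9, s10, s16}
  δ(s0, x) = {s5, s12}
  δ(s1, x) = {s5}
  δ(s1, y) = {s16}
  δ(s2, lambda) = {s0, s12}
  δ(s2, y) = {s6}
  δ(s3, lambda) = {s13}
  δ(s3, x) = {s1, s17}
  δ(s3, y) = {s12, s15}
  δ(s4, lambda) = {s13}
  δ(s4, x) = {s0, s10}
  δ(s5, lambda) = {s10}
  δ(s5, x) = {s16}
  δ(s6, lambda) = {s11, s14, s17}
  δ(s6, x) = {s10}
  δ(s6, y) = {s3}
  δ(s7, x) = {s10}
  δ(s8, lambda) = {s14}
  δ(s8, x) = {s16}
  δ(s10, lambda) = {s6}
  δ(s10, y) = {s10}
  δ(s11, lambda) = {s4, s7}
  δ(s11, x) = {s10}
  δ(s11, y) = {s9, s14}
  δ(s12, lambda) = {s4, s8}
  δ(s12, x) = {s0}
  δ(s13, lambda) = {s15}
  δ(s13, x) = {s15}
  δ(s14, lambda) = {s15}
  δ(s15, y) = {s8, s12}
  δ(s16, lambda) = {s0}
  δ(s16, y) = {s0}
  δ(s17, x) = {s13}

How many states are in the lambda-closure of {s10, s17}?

Start with {s10, s17}.
From s10 via lambda: add s6.
From s6 via lambda: add s11, s14.
From s11 via lambda: add s4, s7.
From s14 via lambda: add s15.
From s4 via lambda: add s13.
lambda-closure = {s4, s6, s7, s10, s11, s13, s14, s15, s17}, which has 9 states.

9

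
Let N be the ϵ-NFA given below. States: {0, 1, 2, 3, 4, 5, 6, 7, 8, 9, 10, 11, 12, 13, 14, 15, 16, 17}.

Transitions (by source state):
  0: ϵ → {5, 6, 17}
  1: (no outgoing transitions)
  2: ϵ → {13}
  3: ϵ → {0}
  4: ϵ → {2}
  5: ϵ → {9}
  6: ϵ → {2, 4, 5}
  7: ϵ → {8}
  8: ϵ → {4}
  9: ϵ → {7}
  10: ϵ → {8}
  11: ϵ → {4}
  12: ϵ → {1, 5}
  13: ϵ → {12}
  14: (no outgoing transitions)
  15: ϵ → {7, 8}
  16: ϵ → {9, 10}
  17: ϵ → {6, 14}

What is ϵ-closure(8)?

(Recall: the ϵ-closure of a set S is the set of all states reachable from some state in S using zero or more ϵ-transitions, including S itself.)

Start with {8}.
From 8 via ϵ: add 4.
From 4 via ϵ: add 2.
From 2 via ϵ: add 13.
From 13 via ϵ: add 12.
From 12 via ϵ: add 1, 5.
From 5 via ϵ: add 9.
From 9 via ϵ: add 7.
No new states can be added; the closed set is {1, 2, 4, 5, 7, 8, 9, 12, 13}.

{1, 2, 4, 5, 7, 8, 9, 12, 13}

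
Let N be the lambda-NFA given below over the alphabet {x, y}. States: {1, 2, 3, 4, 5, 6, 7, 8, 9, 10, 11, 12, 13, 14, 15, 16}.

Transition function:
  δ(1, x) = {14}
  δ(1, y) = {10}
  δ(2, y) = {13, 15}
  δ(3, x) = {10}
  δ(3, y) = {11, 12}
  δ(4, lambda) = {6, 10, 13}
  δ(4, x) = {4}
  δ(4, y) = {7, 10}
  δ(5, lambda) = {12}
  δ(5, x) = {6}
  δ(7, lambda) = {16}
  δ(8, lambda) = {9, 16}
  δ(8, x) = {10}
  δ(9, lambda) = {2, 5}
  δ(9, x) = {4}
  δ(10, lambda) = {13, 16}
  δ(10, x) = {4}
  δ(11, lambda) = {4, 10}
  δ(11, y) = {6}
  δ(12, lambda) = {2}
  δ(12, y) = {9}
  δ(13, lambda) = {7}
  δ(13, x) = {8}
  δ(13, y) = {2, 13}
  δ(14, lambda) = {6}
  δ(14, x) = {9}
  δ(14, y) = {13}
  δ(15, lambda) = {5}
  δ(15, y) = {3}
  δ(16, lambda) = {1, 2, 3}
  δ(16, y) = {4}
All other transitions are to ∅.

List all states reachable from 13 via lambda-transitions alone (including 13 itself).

{1, 2, 3, 7, 13, 16}

Start with {13}.
From 13 via lambda: add 7.
From 7 via lambda: add 16.
From 16 via lambda: add 1, 2, 3.
No new states can be added; the closed set is {1, 2, 3, 7, 13, 16}.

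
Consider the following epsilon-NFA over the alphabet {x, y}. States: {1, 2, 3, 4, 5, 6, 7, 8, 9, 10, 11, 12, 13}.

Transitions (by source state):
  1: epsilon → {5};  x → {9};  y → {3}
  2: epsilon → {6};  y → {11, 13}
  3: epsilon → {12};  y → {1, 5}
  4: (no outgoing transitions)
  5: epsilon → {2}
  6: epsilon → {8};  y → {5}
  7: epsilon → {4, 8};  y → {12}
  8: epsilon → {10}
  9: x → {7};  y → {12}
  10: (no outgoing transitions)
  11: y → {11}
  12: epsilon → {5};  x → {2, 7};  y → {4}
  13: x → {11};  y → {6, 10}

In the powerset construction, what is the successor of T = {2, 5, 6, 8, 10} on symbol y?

2 on y → {11, 13}.
6 on y → {5}.
No y-transition from 5, 8, 10.
Union after reading y: {5, 11, 13}.
Now take the epsilon-closure:
From 5 via epsilon: add 2.
From 2 via epsilon: add 6.
From 6 via epsilon: add 8.
From 8 via epsilon: add 10.
No new states can be added; the closed set is {2, 5, 6, 8, 10, 11, 13}.

{2, 5, 6, 8, 10, 11, 13}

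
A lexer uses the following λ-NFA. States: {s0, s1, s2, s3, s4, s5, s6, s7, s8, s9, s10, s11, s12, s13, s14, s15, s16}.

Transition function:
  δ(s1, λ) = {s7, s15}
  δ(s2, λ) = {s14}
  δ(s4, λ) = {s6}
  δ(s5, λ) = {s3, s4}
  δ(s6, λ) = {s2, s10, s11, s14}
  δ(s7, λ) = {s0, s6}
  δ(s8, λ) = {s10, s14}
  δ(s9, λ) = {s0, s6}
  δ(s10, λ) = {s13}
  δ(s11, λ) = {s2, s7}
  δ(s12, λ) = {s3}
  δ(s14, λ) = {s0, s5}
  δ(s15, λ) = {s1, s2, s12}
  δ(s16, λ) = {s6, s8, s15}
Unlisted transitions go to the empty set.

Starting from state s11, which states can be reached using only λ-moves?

{s0, s2, s3, s4, s5, s6, s7, s10, s11, s13, s14}

Start with {s11}.
From s11 via λ: add s2, s7.
From s2 via λ: add s14.
From s7 via λ: add s0, s6.
From s6 via λ: add s10.
From s14 via λ: add s5.
From s5 via λ: add s3, s4.
From s10 via λ: add s13.
No new states can be added; the closed set is {s0, s2, s3, s4, s5, s6, s7, s10, s11, s13, s14}.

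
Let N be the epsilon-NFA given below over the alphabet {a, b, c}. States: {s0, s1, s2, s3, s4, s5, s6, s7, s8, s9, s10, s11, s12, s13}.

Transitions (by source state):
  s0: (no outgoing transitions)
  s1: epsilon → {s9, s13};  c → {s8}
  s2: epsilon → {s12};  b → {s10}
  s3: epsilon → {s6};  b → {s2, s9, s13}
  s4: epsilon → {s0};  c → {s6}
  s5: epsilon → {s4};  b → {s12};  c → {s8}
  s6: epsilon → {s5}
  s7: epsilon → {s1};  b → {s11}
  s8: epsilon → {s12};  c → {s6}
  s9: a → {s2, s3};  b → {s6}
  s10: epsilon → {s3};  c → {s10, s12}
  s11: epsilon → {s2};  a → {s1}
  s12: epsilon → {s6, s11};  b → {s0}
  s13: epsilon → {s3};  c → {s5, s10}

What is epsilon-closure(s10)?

Start with {s10}.
From s10 via epsilon: add s3.
From s3 via epsilon: add s6.
From s6 via epsilon: add s5.
From s5 via epsilon: add s4.
From s4 via epsilon: add s0.
No new states can be added; the closed set is {s0, s3, s4, s5, s6, s10}.

{s0, s3, s4, s5, s6, s10}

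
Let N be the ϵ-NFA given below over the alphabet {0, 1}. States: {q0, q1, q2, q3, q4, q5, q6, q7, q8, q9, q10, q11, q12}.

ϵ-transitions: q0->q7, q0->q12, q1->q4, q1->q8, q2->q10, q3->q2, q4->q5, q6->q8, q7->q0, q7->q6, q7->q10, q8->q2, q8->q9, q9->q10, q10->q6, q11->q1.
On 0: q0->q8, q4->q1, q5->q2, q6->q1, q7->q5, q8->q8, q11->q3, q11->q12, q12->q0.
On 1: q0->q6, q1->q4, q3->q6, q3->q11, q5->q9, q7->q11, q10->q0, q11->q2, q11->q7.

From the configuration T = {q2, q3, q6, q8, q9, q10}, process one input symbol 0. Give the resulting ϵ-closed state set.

{q1, q2, q4, q5, q6, q8, q9, q10}

q6 on 0 → {q1}.
q8 on 0 → {q8}.
No 0-transition from q2, q3, q9, q10.
Union after reading 0: {q1, q8}.
Now take the ϵ-closure:
From q1 via ϵ: add q4.
From q8 via ϵ: add q2, q9.
From q2 via ϵ: add q10.
From q4 via ϵ: add q5.
From q10 via ϵ: add q6.
No new states can be added; the closed set is {q1, q2, q4, q5, q6, q8, q9, q10}.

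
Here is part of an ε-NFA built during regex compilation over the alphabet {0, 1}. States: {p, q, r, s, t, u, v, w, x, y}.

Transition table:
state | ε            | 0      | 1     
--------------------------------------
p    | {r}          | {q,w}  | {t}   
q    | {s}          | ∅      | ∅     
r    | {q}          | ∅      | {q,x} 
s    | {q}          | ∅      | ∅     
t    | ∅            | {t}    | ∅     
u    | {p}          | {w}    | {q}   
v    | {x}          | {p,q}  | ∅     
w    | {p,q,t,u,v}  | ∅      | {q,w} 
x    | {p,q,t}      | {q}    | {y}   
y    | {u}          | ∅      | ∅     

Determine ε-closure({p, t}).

{p, q, r, s, t}

Start with {p, t}.
From p via ε: add r.
From r via ε: add q.
From q via ε: add s.
No new states can be added; the closed set is {p, q, r, s, t}.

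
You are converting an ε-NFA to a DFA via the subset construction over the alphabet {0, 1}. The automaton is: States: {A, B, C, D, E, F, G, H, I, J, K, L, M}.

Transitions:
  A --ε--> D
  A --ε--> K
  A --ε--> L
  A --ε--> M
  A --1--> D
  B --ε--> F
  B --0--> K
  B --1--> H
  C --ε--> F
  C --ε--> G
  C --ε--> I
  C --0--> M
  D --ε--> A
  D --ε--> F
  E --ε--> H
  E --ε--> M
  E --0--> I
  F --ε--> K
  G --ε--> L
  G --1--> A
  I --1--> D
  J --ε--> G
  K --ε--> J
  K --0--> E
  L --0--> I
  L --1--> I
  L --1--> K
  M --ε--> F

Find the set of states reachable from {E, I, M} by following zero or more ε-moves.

Start with {E, I, M}.
From E via ε: add H.
From M via ε: add F.
From F via ε: add K.
From K via ε: add J.
From J via ε: add G.
From G via ε: add L.
No new states can be added; the closed set is {E, F, G, H, I, J, K, L, M}.

{E, F, G, H, I, J, K, L, M}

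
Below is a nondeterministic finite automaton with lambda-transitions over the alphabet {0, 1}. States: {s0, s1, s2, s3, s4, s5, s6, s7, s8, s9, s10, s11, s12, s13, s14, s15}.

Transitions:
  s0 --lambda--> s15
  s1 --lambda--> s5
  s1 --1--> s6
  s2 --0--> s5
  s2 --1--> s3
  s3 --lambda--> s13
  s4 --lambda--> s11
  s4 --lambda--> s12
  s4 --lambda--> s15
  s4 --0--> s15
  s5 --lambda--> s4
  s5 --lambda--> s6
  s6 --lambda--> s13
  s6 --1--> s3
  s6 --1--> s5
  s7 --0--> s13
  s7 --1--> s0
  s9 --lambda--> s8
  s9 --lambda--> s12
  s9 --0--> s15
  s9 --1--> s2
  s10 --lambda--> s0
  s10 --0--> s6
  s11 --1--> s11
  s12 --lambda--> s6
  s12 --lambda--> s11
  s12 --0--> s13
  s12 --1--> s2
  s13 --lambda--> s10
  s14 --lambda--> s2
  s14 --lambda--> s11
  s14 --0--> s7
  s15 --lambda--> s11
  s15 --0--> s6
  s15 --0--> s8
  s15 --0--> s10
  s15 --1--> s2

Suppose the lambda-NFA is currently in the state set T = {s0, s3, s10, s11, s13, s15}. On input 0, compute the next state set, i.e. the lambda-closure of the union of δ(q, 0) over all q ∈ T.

{s0, s6, s8, s10, s11, s13, s15}

s10 on 0 → {s6}.
s15 on 0 → {s6, s8, s10}.
No 0-transition from s0, s3, s11, s13.
Union after reading 0: {s6, s8, s10}.
Now take the lambda-closure:
From s6 via lambda: add s13.
From s10 via lambda: add s0.
From s0 via lambda: add s15.
From s15 via lambda: add s11.
No new states can be added; the closed set is {s0, s6, s8, s10, s11, s13, s15}.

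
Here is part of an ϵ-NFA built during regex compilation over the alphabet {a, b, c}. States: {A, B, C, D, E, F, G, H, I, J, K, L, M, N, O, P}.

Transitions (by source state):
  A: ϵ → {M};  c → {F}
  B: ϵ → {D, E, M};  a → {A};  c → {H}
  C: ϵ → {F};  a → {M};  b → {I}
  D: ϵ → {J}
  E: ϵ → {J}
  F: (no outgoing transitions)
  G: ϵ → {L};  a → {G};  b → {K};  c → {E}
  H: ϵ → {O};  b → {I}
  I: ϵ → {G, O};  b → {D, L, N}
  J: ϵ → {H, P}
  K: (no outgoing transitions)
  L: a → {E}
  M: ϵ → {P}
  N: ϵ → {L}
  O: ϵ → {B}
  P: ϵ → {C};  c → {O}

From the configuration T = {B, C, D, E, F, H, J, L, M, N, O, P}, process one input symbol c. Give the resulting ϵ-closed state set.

B on c → {H}.
P on c → {O}.
No c-transition from C, D, E, F, H, J, L, M, N, O.
Union after reading c: {H, O}.
Now take the ϵ-closure:
From O via ϵ: add B.
From B via ϵ: add D, E, M.
From D via ϵ: add J.
From M via ϵ: add P.
From P via ϵ: add C.
From C via ϵ: add F.
No new states can be added; the closed set is {B, C, D, E, F, H, J, M, O, P}.

{B, C, D, E, F, H, J, M, O, P}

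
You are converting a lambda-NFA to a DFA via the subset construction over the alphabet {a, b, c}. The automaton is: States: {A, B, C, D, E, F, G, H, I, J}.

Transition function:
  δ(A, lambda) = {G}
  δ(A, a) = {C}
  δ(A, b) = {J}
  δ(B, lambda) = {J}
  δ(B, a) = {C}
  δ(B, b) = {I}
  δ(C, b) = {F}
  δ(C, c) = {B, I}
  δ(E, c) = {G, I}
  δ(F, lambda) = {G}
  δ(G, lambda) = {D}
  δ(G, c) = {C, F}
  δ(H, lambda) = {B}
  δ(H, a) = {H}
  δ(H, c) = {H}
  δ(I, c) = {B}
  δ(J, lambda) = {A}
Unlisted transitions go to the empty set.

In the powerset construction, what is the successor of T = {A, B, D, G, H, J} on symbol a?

A on a → {C}.
B on a → {C}.
H on a → {H}.
No a-transition from D, G, J.
Union after reading a: {C, H}.
Now take the lambda-closure:
From H via lambda: add B.
From B via lambda: add J.
From J via lambda: add A.
From A via lambda: add G.
From G via lambda: add D.
No new states can be added; the closed set is {A, B, C, D, G, H, J}.

{A, B, C, D, G, H, J}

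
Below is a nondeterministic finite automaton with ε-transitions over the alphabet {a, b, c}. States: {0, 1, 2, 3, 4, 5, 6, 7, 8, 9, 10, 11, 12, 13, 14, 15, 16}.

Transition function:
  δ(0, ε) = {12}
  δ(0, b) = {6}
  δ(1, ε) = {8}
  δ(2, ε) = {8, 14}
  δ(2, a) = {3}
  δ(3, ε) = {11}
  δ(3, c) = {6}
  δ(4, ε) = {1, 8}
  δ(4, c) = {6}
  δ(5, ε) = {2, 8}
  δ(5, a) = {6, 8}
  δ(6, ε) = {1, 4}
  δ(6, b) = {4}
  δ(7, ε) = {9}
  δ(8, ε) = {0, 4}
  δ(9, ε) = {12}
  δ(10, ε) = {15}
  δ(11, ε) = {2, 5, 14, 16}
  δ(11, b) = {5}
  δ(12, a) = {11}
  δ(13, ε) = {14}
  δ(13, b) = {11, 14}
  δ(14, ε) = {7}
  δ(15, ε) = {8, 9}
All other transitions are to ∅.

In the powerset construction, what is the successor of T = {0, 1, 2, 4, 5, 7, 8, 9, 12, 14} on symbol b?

{0, 1, 4, 6, 8, 12}

0 on b → {6}.
No b-transition from 1, 2, 4, 5, 7, 8, 9, 12, 14.
Union after reading b: {6}.
Now take the ε-closure:
From 6 via ε: add 1, 4.
From 1 via ε: add 8.
From 8 via ε: add 0.
From 0 via ε: add 12.
No new states can be added; the closed set is {0, 1, 4, 6, 8, 12}.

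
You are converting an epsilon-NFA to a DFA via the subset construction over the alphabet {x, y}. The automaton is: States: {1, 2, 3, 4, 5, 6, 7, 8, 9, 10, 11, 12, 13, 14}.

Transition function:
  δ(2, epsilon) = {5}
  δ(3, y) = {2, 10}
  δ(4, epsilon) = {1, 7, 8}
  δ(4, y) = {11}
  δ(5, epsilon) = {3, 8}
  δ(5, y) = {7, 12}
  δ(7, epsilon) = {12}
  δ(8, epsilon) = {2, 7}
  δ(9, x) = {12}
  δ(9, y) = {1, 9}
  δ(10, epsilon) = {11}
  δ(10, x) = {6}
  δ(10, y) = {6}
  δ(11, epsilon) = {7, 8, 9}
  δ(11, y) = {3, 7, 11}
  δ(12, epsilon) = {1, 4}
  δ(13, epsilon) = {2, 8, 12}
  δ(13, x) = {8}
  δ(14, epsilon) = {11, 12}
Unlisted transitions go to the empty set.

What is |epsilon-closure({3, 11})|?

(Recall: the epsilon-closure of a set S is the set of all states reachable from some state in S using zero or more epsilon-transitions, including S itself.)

Start with {3, 11}.
From 11 via epsilon: add 7, 8, 9.
From 7 via epsilon: add 12.
From 8 via epsilon: add 2.
From 2 via epsilon: add 5.
From 12 via epsilon: add 1, 4.
epsilon-closure = {1, 2, 3, 4, 5, 7, 8, 9, 11, 12}, which has 10 states.

10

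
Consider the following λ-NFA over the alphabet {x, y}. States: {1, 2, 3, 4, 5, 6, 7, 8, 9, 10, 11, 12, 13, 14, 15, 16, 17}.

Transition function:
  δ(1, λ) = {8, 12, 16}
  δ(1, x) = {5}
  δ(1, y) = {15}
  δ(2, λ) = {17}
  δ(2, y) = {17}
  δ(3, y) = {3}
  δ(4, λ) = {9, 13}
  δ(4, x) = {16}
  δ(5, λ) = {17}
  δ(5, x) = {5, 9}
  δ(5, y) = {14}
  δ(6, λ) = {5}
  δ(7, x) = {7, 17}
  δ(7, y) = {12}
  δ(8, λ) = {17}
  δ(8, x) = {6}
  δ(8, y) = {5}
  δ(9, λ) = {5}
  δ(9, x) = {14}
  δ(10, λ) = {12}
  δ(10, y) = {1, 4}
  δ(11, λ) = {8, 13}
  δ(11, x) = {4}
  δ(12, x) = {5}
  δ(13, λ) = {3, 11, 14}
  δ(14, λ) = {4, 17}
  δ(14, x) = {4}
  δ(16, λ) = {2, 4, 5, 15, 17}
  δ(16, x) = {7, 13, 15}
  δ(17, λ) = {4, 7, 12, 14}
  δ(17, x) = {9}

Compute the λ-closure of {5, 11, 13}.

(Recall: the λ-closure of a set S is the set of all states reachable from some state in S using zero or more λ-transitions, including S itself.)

Start with {5, 11, 13}.
From 5 via λ: add 17.
From 11 via λ: add 8.
From 13 via λ: add 3, 14.
From 14 via λ: add 4.
From 17 via λ: add 7, 12.
From 4 via λ: add 9.
No new states can be added; the closed set is {3, 4, 5, 7, 8, 9, 11, 12, 13, 14, 17}.

{3, 4, 5, 7, 8, 9, 11, 12, 13, 14, 17}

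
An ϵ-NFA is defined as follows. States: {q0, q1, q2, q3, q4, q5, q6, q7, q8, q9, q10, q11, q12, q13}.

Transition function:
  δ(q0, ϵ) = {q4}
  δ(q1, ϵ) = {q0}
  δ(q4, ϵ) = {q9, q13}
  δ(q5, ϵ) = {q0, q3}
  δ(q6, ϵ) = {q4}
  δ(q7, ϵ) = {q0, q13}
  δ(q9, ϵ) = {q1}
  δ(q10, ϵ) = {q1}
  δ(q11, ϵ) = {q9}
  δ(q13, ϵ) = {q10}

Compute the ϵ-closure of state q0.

Start with {q0}.
From q0 via ϵ: add q4.
From q4 via ϵ: add q9, q13.
From q9 via ϵ: add q1.
From q13 via ϵ: add q10.
No new states can be added; the closed set is {q0, q1, q4, q9, q10, q13}.

{q0, q1, q4, q9, q10, q13}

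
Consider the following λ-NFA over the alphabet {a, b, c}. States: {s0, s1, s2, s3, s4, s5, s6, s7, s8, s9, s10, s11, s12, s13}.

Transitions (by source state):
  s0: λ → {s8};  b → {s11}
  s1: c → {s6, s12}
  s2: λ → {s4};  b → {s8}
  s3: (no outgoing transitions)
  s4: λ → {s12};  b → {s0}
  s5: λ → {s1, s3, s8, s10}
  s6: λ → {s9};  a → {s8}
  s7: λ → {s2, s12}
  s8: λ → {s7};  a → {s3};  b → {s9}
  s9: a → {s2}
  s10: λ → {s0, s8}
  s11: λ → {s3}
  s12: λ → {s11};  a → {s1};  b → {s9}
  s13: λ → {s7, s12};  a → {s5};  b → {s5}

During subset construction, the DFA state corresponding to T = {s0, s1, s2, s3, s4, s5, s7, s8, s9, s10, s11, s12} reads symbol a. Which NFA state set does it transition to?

s8 on a → {s3}.
s9 on a → {s2}.
s12 on a → {s1}.
No a-transition from s0, s1, s2, s3, s4, s5, s7, s10, s11.
Union after reading a: {s1, s2, s3}.
Now take the λ-closure:
From s2 via λ: add s4.
From s4 via λ: add s12.
From s12 via λ: add s11.
No new states can be added; the closed set is {s1, s2, s3, s4, s11, s12}.

{s1, s2, s3, s4, s11, s12}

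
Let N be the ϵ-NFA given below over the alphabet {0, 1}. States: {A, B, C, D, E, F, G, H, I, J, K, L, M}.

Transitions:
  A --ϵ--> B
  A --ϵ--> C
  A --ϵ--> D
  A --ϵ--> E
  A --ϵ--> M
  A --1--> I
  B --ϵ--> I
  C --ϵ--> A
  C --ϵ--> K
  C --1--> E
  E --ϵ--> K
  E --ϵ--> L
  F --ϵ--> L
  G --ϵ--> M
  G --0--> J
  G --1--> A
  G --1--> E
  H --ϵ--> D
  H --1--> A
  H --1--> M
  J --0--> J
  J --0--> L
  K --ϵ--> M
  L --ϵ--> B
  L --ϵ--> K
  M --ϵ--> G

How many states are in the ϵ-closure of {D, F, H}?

Start with {D, F, H}.
From F via ϵ: add L.
From L via ϵ: add B, K.
From B via ϵ: add I.
From K via ϵ: add M.
From M via ϵ: add G.
ϵ-closure = {B, D, F, G, H, I, K, L, M}, which has 9 states.

9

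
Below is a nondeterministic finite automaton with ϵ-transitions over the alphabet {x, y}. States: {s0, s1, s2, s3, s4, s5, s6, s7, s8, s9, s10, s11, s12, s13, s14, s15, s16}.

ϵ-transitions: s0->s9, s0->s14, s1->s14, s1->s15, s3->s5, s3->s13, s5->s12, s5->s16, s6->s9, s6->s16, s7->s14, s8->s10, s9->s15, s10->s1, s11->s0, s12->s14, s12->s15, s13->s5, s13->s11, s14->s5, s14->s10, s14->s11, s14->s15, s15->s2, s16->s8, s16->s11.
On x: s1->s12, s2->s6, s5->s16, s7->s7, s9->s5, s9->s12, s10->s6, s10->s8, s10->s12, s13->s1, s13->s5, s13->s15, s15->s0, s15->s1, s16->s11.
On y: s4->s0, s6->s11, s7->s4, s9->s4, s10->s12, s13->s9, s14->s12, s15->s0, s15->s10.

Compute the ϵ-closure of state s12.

{s0, s1, s2, s5, s8, s9, s10, s11, s12, s14, s15, s16}

Start with {s12}.
From s12 via ϵ: add s14, s15.
From s14 via ϵ: add s5, s10, s11.
From s15 via ϵ: add s2.
From s5 via ϵ: add s16.
From s10 via ϵ: add s1.
From s11 via ϵ: add s0.
From s0 via ϵ: add s9.
From s16 via ϵ: add s8.
No new states can be added; the closed set is {s0, s1, s2, s5, s8, s9, s10, s11, s12, s14, s15, s16}.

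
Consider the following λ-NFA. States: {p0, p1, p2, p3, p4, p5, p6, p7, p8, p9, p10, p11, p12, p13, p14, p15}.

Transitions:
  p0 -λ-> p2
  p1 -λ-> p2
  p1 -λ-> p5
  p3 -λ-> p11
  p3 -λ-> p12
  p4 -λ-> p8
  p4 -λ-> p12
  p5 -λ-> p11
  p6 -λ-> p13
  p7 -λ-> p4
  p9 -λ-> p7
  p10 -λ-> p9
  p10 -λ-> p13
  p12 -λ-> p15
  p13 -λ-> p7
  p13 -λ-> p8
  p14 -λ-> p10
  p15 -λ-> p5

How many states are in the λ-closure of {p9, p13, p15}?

Start with {p9, p13, p15}.
From p9 via λ: add p7.
From p13 via λ: add p8.
From p15 via λ: add p5.
From p5 via λ: add p11.
From p7 via λ: add p4.
From p4 via λ: add p12.
λ-closure = {p4, p5, p7, p8, p9, p11, p12, p13, p15}, which has 9 states.

9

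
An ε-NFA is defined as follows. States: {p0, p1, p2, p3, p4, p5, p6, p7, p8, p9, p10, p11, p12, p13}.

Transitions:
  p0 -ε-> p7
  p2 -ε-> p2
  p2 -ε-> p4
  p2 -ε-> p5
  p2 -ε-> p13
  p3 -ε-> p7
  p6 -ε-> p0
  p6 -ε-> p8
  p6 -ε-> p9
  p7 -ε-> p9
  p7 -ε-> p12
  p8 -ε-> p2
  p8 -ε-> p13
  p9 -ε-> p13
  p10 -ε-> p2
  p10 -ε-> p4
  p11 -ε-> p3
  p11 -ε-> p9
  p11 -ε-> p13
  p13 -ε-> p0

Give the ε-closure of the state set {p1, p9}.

{p0, p1, p7, p9, p12, p13}

Start with {p1, p9}.
From p9 via ε: add p13.
From p13 via ε: add p0.
From p0 via ε: add p7.
From p7 via ε: add p12.
No new states can be added; the closed set is {p0, p1, p7, p9, p12, p13}.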